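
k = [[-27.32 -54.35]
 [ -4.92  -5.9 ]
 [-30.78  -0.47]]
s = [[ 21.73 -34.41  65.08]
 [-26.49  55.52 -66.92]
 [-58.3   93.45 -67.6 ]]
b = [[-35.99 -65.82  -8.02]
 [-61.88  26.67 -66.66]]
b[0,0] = -35.99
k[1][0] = -4.92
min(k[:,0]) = -30.78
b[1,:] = [-61.88, 26.67, -66.66]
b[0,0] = -35.99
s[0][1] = -34.41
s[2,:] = [-58.3, 93.45, -67.6]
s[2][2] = -67.6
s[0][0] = 21.73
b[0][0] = -35.99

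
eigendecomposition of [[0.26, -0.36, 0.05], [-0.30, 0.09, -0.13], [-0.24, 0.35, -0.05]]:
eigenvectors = [[-0.68, 0.58, -0.45], [0.37, 0.48, -0.23], [0.63, -0.65, 0.86]]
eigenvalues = [0.41, -0.1, -0.02]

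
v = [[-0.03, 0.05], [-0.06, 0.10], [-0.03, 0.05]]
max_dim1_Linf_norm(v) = 0.1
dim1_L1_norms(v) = [0.08, 0.16, 0.08]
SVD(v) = [[-0.41, 0.91], [-0.82, -0.37], [-0.41, -0.18]] @ diag([0.142828568570857, 1.506392576943252e-17]) @ [[0.51, -0.86],[-0.86, -0.51]]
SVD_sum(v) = [[-0.03,  0.05], [-0.06,  0.10], [-0.03,  0.05]] + [[-0.00, -0.0], [0.00, 0.0], [0.00, 0.00]]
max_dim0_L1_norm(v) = 0.2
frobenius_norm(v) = 0.14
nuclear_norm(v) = 0.14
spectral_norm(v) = 0.14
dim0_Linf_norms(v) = [0.06, 0.1]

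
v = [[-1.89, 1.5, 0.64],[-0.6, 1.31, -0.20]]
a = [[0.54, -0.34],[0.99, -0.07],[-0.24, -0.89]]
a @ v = [[-0.82, 0.36, 0.41],[-1.83, 1.39, 0.65],[0.99, -1.53, 0.02]]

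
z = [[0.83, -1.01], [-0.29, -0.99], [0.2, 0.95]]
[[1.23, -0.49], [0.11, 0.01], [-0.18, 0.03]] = z@[[0.99, -0.44], [-0.40, 0.12]]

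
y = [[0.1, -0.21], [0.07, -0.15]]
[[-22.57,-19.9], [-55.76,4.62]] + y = [[-22.47,-20.11], [-55.69,4.47]]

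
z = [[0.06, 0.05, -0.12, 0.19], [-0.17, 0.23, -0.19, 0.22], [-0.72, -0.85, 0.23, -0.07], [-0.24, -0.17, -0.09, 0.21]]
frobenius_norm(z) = 1.29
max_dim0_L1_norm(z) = 1.3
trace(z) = 0.73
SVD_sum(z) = [[0.07, 0.08, -0.02, 0.01], [0.07, 0.09, -0.02, 0.01], [-0.71, -0.86, 0.23, -0.06], [-0.16, -0.19, 0.05, -0.01]] + [[-0.08, 0.04, -0.08, 0.12],[-0.18, 0.08, -0.18, 0.27],[0.0, -0.00, 0.00, -0.0],[-0.13, 0.06, -0.13, 0.19]] + [[0.07,-0.07,-0.02,0.06], [-0.06,0.06,0.01,-0.05], [-0.01,0.01,0.0,-0.01], [0.04,-0.04,-0.01,0.03]] + [[-0.00, 0.00, 0.00, 0.00], [-0.0, 0.0, 0.0, 0.0], [-0.0, 0.0, 0.00, 0.00], [0.0, -0.0, -0.00, -0.0]]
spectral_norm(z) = 1.18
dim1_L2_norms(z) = [0.24, 0.41, 1.14, 0.37]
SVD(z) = [[-0.09,-0.35,-0.69,-0.63], [-0.10,-0.76,0.60,-0.22], [0.97,0.01,0.08,-0.24], [0.21,-0.54,-0.40,0.71]] @ diag([1.177246418407605, 0.49429594972230406, 0.17336964524297513, 0.0023131240597571087]) @ [[-0.63,-0.75,0.20,-0.05], [0.47,-0.22,0.48,-0.71], [-0.62,0.59,0.13,-0.50], [0.03,-0.21,-0.84,-0.49]]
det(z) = 0.00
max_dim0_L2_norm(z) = 0.9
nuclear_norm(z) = 1.85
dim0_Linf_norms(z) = [0.72, 0.85, 0.23, 0.22]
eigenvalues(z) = [0.66, -0.08, -0.02, 0.17]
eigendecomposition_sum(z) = [[0.03, 0.14, -0.09, 0.1], [0.05, 0.23, -0.14, 0.15], [-0.14, -0.68, 0.43, -0.45], [-0.01, -0.03, 0.02, -0.02]] + [[-0.04, -0.02, -0.02, 0.04],[-0.20, -0.09, -0.08, 0.18],[-0.73, -0.31, -0.28, 0.64],[-0.38, -0.16, -0.15, 0.33]] + [[-0.0, -0.0, -0.00, 0.0],[0.05, 0.02, 0.02, -0.05],[0.20, 0.08, 0.08, -0.21],[0.12, 0.04, 0.04, -0.12]] + [[0.07, -0.08, -0.01, 0.06], [-0.07, 0.07, 0.01, -0.05], [-0.06, 0.06, 0.01, -0.04], [0.03, -0.03, -0.00, 0.02]]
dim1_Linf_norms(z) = [0.19, 0.23, 0.85, 0.24]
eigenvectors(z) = [[0.20, -0.05, 0.0, 0.62],[0.31, -0.24, -0.22, -0.58],[-0.93, -0.86, -0.85, -0.48],[-0.04, -0.44, -0.48, 0.22]]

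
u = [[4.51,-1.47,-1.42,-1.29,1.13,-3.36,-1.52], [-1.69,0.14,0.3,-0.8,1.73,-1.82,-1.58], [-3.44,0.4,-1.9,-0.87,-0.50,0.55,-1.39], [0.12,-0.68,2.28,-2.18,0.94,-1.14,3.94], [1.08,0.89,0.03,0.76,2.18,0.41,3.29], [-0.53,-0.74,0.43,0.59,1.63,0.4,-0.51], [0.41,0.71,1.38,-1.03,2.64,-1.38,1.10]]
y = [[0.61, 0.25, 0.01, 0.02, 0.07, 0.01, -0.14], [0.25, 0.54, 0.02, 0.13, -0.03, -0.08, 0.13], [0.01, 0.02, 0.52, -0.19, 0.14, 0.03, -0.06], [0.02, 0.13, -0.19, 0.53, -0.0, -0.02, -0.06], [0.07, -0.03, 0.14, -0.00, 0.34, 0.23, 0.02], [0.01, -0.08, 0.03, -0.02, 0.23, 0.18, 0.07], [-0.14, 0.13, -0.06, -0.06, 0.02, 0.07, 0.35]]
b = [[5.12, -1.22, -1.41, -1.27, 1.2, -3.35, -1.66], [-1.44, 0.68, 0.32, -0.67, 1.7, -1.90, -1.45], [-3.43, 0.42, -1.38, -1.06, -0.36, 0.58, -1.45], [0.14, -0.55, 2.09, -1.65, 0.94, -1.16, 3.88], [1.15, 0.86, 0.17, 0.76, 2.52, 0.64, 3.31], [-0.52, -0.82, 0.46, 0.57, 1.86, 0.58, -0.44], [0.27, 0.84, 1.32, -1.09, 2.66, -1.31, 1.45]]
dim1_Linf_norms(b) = [5.12, 1.9, 3.43, 3.88, 3.31, 1.86, 2.66]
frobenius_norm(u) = 11.70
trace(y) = 3.07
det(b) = 1245.54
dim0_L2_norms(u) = [6.05, 2.16, 3.61, 3.13, 4.45, 4.29, 5.88]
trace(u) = 4.25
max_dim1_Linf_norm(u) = 4.51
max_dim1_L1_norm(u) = 14.7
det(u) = 1236.58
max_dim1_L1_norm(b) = 15.23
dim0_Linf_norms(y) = [0.61, 0.54, 0.52, 0.53, 0.34, 0.23, 0.35]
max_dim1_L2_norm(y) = 0.68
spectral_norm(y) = 0.87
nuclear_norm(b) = 26.17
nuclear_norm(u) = 26.00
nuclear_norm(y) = 3.08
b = u + y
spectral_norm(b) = 7.61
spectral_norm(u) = 7.48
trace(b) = 7.32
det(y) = -0.00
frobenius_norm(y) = 1.41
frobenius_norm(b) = 11.88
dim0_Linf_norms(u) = [4.51, 1.47, 2.28, 2.18, 2.64, 3.36, 3.94]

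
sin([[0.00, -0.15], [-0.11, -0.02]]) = [[0.0,-0.15], [-0.11,-0.02]]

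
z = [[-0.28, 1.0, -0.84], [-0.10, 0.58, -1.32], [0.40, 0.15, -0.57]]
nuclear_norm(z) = 2.88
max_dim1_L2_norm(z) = 1.45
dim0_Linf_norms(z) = [0.4, 1.0, 1.32]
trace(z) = -0.27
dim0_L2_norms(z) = [0.5, 1.17, 1.67]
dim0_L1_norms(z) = [0.78, 1.73, 2.73]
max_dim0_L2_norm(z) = 1.67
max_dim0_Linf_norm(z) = 1.32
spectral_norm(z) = 1.98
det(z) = -0.34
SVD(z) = [[-0.64, 0.63, 0.44],[-0.72, -0.30, -0.63],[-0.27, -0.72, 0.64]] @ diag([1.9795775575793688, 0.6201555137309257, 0.2772721268307217]) @ [[0.07, -0.56, 0.83], [-0.7, 0.56, 0.44], [0.71, 0.61, 0.35]]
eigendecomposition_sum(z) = [[-0.15+0.00j, (0.1-0j), 0.16-0.00j], [0.28-0.00j, -0.20+0.00j, -0.30+0.00j], [0.27-0.00j, (-0.19+0j), (-0.29+0j)]] + [[(-0.06+0.3j), (0.45-0.05j), -0.50+0.23j], [(-0.19+0.22j), 0.39+0.16j, (-0.51-0.05j)], [(0.06+0.14j), 0.17-0.16j, (-0.14+0.24j)]] + [[(-0.06-0.3j), (0.45+0.05j), (-0.5-0.23j)], [(-0.19-0.22j), 0.39-0.16j, (-0.51+0.05j)], [(0.06-0.14j), 0.17+0.16j, (-0.14-0.24j)]]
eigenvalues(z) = [(-0.64+0j), (0.18+0.71j), (0.18-0.71j)]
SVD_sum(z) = [[-0.09, 0.71, -1.05], [-0.1, 0.79, -1.18], [-0.04, 0.29, -0.44]] + [[-0.27,0.22,0.17], [0.13,-0.1,-0.08], [0.31,-0.25,-0.2]] + [[0.09,0.07,0.04], [-0.12,-0.11,-0.06], [0.13,0.11,0.06]]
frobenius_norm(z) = 2.09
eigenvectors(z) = [[0.36+0.00j, 0.69+0.00j, (0.69-0j)], [-0.67+0.00j, 0.56+0.31j, (0.56-0.31j)], [-0.65+0.00j, 0.28-0.20j, (0.28+0.2j)]]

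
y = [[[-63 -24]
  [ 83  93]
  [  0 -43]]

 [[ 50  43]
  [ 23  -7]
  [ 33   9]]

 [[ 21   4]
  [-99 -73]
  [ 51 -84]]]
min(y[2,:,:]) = -99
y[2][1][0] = -99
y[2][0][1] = 4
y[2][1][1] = -73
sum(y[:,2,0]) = 84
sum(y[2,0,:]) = 25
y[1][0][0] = 50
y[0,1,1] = 93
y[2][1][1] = -73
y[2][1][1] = -73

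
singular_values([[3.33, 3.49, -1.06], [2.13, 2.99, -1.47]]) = [6.29, 0.66]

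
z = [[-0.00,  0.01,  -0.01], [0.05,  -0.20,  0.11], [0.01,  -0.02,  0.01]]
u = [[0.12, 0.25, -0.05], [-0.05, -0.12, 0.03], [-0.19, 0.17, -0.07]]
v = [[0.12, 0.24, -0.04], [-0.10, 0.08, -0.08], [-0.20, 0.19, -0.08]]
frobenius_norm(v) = 0.42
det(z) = -0.00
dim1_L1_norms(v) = [0.4, 0.26, 0.47]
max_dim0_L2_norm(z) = 0.2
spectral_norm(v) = 0.35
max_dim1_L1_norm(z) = 0.36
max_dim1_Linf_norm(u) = 0.25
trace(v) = 0.12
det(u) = -0.00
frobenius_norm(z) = 0.24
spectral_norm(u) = 0.34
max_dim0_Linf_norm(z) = 0.2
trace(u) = -0.07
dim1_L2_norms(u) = [0.28, 0.13, 0.26]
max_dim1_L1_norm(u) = 0.43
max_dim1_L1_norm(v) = 0.47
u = v + z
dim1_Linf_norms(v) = [0.24, 0.1, 0.2]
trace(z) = -0.19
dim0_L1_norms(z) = [0.06, 0.23, 0.13]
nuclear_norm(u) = 0.57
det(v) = 0.00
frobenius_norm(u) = 0.41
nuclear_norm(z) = 0.24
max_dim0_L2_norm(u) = 0.33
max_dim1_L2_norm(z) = 0.23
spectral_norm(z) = 0.24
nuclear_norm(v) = 0.62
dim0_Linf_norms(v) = [0.2, 0.24, 0.08]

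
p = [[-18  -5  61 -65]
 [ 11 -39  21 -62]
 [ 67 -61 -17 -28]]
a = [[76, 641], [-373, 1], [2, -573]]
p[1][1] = -39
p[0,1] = -5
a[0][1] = 641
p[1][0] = 11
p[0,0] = -18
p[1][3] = -62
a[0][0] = 76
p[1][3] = -62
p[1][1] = -39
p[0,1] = -5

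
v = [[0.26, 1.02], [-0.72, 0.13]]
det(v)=0.768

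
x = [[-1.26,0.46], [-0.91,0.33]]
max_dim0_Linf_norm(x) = 1.26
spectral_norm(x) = 1.65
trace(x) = -0.93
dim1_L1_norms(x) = [1.72, 1.24]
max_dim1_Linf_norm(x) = 1.26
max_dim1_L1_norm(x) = 1.72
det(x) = 0.00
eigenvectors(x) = [[-0.81,-0.34], [-0.59,-0.94]]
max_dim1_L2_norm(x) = 1.34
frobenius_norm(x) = 1.65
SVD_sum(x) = [[-1.26, 0.46], [-0.91, 0.33]] + [[0.0, 0.0], [-0.00, -0.00]]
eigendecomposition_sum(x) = [[-1.26, 0.46], [-0.91, 0.33]] + [[0.00, -0.0], [0.00, -0.00]]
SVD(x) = [[-0.81, -0.59], [-0.59, 0.81]] @ diag([1.6541454394065154, 0.001692716936066215]) @ [[0.94, -0.34], [-0.34, -0.94]]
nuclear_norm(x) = 1.66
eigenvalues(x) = [-0.93, -0.0]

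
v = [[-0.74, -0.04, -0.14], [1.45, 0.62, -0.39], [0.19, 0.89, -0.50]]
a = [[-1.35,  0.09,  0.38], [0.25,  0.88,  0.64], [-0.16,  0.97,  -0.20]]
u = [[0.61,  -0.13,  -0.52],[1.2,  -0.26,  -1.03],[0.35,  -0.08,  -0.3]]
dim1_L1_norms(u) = [1.26, 2.49, 0.73]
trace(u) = 0.05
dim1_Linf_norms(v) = [0.74, 1.45, 0.89]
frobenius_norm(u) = 1.86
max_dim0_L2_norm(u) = 1.39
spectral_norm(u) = 1.86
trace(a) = -0.67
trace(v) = -0.62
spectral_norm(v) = 1.87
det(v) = -0.22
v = u + a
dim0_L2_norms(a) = [1.38, 1.31, 0.77]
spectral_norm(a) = 1.44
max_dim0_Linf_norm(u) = 1.2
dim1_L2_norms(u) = [0.81, 1.6, 0.47]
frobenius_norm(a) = 2.06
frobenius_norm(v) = 2.07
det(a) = 1.22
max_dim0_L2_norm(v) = 1.64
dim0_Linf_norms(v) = [1.45, 0.89, 0.5]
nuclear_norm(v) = 2.88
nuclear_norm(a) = 3.40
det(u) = -0.00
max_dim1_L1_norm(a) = 1.82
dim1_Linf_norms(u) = [0.61, 1.2, 0.35]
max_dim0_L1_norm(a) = 1.94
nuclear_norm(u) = 1.86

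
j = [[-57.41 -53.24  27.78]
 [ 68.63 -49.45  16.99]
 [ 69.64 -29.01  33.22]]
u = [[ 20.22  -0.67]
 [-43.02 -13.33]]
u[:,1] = [-0.67, -13.33]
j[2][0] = 69.64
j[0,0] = -57.41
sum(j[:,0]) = 80.86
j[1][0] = 68.63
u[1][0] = -43.02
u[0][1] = -0.67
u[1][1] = -13.33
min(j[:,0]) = -57.41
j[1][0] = 68.63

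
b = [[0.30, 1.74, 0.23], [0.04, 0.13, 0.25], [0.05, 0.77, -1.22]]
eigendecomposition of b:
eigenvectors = [[0.99,0.98,0.04], [0.14,-0.17,-0.17], [0.09,-0.07,0.99]]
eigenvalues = [0.57, -0.01, -1.35]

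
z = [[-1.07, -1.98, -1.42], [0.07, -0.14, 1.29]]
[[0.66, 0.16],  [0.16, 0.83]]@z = [[-0.7, -1.33, -0.73], [-0.11, -0.43, 0.84]]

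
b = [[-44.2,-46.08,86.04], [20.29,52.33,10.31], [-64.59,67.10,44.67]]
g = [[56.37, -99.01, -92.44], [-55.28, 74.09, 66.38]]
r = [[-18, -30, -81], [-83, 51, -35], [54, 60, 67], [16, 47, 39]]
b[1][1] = 52.33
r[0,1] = -30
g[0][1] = -99.01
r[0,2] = -81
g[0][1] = -99.01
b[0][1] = -46.08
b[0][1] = -46.08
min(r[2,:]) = 54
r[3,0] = 16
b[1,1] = 52.33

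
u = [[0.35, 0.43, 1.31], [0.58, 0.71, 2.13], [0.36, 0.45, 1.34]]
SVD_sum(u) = [[0.35, 0.44, 1.31], [0.58, 0.71, 2.13], [0.36, 0.45, 1.34]] + [[-0.0, -0.01, 0.0], [0.0, 0.00, -0.00], [0.00, 0.0, -0.0]] + [[0.00, -0.0, -0.0], [0.0, -0.0, -0.00], [-0.0, 0.00, 0.00]]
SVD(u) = [[-0.46, 0.89, -0.00], [-0.75, -0.39, -0.53], [-0.47, -0.24, 0.85]] @ diag([3.086829692720107, 0.007578578027731389, 0.005001329480632623]) @ [[-0.25, -0.31, -0.92],[-0.52, -0.76, 0.39],[-0.82, 0.58, 0.03]]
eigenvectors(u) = [[-0.46+0.00j, 0.72+0.00j, 0.72-0.00j], [(-0.75+0j), -0.08-0.63j, (-0.08+0.63j)], [-0.47+0.00j, -0.17+0.21j, -0.17-0.21j]]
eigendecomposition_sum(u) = [[(0.35+0j), 0.43+0.00j, (1.3-0j)], [(0.57+0j), 0.71+0.00j, (2.13-0j)], [(0.36+0j), 0.45+0.00j, 1.34-0.00j]] + [[-0.00+0.00j,-0.00-0.00j,-0j], [0.00+0.00j,-0.00+0.00j,-0.00-0.00j], [-0.00-0.00j,0.00-0.00j,(-0+0j)]] + [[(-0-0j), -0.00+0.00j, 0j], [0.00-0.00j, (-0-0j), -0.00+0.00j], [-0.00+0.00j, 0j, (-0-0j)]]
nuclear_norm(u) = 3.10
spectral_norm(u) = 3.09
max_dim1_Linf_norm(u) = 2.13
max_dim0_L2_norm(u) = 2.84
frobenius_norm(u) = 3.09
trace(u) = 2.40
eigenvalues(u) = [(2.4+0j), (-0+0.01j), (-0-0.01j)]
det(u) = 0.00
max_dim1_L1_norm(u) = 3.42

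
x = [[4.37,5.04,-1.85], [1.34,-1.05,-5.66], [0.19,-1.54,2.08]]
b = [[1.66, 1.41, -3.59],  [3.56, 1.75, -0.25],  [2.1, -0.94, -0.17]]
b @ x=[[8.46, 12.41, -18.52], [17.85, 16.49, -17.01], [7.89, 11.83, 1.08]]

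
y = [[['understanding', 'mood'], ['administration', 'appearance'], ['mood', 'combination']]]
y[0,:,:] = [['understanding', 'mood'], ['administration', 'appearance'], ['mood', 'combination']]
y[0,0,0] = 'understanding'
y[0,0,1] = 'mood'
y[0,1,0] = 'administration'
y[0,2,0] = 'mood'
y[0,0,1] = 'mood'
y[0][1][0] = 'administration'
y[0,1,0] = 'administration'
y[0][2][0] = 'mood'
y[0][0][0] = 'understanding'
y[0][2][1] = 'combination'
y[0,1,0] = 'administration'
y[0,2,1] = 'combination'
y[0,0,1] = 'mood'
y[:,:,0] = [['understanding', 'administration', 'mood']]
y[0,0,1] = 'mood'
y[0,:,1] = ['mood', 'appearance', 'combination']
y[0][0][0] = 'understanding'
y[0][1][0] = 'administration'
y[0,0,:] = ['understanding', 'mood']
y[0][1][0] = 'administration'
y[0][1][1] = 'appearance'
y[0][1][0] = 'administration'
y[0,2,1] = 'combination'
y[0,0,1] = 'mood'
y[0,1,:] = ['administration', 'appearance']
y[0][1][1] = 'appearance'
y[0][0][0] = 'understanding'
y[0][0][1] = 'mood'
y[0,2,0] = 'mood'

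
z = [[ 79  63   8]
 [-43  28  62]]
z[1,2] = 62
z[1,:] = [-43, 28, 62]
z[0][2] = 8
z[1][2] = 62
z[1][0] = -43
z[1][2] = 62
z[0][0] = 79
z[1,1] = 28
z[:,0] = [79, -43]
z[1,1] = 28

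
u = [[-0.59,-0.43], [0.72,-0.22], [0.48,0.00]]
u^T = [[-0.59, 0.72, 0.48], [-0.43, -0.22, 0.00]]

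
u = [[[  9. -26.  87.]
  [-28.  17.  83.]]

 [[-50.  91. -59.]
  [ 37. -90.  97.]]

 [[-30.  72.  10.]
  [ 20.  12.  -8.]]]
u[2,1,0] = 20.0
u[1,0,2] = -59.0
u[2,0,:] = [-30.0, 72.0, 10.0]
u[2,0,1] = 72.0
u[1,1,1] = -90.0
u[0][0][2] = 87.0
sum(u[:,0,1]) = 137.0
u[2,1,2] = -8.0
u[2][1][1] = 12.0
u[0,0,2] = 87.0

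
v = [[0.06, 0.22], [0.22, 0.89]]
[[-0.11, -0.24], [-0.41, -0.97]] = v @ [[-0.70,-0.19], [-0.29,-1.04]]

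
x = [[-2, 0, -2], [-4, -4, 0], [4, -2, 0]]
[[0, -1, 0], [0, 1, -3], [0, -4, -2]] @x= [[4, 4, 0], [-16, 2, 0], [8, 20, 0]]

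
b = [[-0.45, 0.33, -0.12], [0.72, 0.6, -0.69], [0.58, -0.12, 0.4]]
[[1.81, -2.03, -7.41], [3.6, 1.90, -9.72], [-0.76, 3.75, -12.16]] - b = [[2.26, -2.36, -7.29], [2.88, 1.3, -9.03], [-1.34, 3.87, -12.56]]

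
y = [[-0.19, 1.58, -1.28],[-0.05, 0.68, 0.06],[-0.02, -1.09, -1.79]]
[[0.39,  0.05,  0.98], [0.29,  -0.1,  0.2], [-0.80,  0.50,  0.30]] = y @ [[-0.21, -0.39, 0.06], [0.39, -0.16, 0.33], [0.21, -0.18, -0.37]]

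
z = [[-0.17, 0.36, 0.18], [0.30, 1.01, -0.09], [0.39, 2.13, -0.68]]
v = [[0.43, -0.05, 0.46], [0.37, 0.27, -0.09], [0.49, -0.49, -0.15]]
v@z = [[0.09, 1.08, -0.23],[-0.02, 0.21, 0.10],[-0.29, -0.64, 0.23]]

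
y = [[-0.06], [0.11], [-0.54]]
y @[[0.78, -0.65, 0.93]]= [[-0.05, 0.04, -0.06], [0.09, -0.07, 0.10], [-0.42, 0.35, -0.50]]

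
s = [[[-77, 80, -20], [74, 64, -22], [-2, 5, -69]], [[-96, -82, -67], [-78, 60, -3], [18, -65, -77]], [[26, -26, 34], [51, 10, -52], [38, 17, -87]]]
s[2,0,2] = 34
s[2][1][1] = 10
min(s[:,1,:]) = -78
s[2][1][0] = 51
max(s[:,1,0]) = 74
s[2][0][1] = -26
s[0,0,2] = -20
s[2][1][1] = 10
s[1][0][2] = -67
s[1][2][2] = -77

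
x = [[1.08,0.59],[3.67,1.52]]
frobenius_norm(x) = 4.16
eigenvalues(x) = [-0.19, 2.79]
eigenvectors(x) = [[-0.42, -0.33], [0.91, -0.95]]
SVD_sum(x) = [[1.13, 0.48], [3.66, 1.55]] + [[-0.05,  0.11], [0.01,  -0.03]]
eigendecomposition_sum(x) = [[-0.11, 0.04],[0.23, -0.08]] + [[1.19, 0.55],[3.44, 1.6]]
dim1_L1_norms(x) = [1.67, 5.19]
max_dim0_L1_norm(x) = 4.75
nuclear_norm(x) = 4.28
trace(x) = 2.60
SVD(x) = [[-0.29, -0.96], [-0.96, 0.29]] @ diag([4.156672523745603, 0.1259901993742072]) @ [[-0.92, -0.39], [0.39, -0.92]]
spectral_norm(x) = 4.16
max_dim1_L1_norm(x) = 5.19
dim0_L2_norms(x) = [3.83, 1.63]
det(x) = -0.52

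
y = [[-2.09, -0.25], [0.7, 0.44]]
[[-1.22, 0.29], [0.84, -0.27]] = y @ [[0.44, -0.08],  [1.22, -0.48]]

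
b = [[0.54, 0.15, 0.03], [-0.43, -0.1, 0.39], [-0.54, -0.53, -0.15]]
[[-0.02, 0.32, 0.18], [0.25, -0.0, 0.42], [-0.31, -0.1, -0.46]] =b @ [[-0.25, 0.78, 0.17], [0.69, -0.79, 0.31], [0.55, 0.65, 1.34]]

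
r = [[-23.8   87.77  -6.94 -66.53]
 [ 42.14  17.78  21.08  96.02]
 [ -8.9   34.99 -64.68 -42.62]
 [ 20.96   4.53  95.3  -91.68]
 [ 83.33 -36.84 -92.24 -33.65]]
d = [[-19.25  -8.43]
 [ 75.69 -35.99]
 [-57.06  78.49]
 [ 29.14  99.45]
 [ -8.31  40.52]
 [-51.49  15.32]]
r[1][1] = 17.78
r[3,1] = 4.53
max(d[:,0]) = 75.69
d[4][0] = -8.31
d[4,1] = 40.52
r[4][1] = -36.84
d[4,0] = -8.31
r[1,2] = 21.08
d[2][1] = 78.49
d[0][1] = -8.43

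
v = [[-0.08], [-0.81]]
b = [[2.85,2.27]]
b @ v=[[-2.07]]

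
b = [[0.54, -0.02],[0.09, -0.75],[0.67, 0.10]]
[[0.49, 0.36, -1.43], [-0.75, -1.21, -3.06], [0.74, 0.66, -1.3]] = b @[[0.94, 0.73, -2.51],  [1.11, 1.70, 3.78]]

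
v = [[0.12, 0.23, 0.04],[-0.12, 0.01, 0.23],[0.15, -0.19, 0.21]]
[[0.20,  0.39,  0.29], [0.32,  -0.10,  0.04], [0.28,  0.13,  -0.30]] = v @ [[0.31, 1.51, -0.22], [0.46, 0.86, 1.36], [1.54, 0.30, -0.02]]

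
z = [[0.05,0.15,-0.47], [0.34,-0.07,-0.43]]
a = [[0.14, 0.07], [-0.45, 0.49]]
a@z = [[0.03, 0.02, -0.10], [0.14, -0.10, 0.0]]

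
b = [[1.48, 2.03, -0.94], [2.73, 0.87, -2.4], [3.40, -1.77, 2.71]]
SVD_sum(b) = [[0.05, -0.02, 0.03], [0.62, -0.25, 0.37], [3.77, -1.56, 2.24]] + [[1.44, 1.17, -1.60], [2.11, 1.71, -2.35], [-0.37, -0.30, 0.41]] + [[-0.01, 0.88, 0.63], [0.01, -0.59, -0.42], [-0.00, 0.08, 0.06]]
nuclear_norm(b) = 10.41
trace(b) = 5.06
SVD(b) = [[-0.01, -0.56, -0.83], [-0.16, -0.82, 0.55], [-0.99, 0.14, -0.08]] @ diag([4.714247407327034, 4.38950723717973, 1.3075922901490082]) @ [[-0.81, 0.33, -0.48], [-0.59, -0.48, 0.65], [0.01, -0.81, -0.58]]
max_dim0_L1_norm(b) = 7.61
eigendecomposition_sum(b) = [[(-0.52+0j), 0.47-0.00j, 0.14+0.00j], [(1.27-0j), -1.15+0.00j, -0.34-0.00j], [(0.87-0j), -0.79+0.00j, -0.23-0.00j]] + [[1.00+1.16j, 0.78-0.65j, -0.54+1.63j],[0.73+1.51j, (1.01-0.46j), -1.03+1.57j],[(1.27-0.77j), -0.49-0.85j, (1.47+0.78j)]] + [[(1-1.16j), 0.78+0.65j, (-0.54-1.63j)], [0.73-1.51j, 1.01+0.46j, (-1.03-1.57j)], [(1.27+0.77j), (-0.49+0.85j), 1.47-0.78j]]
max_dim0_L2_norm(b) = 4.6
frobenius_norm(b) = 6.57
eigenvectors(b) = [[(-0.32+0j), (-0.55+0.15j), (-0.55-0.15j)], [(0.78+0j), -0.62+0.00j, -0.62-0.00j], [0.54+0.00j, 0.05+0.54j, 0.05-0.54j]]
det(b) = -27.06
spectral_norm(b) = 4.71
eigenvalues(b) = [(-1.9+0j), (3.48+1.47j), (3.48-1.47j)]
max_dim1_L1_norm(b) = 7.88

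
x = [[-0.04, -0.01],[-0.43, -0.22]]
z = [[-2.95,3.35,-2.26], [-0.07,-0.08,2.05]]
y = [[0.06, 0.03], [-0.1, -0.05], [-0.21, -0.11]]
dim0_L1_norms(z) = [3.02, 3.43, 4.31]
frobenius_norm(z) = 5.41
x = z @ y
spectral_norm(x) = 0.48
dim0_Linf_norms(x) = [0.43, 0.22]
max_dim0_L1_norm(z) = 4.31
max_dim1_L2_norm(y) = 0.24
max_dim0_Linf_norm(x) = 0.43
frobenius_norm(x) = 0.48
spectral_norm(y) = 0.27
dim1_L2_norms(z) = [5.0, 2.05]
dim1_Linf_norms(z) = [3.35, 2.05]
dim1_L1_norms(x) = [0.05, 0.65]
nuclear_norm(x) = 0.49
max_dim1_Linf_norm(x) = 0.43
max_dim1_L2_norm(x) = 0.48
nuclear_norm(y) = 0.27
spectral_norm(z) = 5.10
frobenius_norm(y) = 0.27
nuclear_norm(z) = 6.89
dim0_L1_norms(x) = [0.47, 0.23]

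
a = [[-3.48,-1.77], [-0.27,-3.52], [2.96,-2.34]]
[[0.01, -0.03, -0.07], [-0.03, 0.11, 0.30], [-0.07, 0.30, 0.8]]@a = [[-0.23,0.25], [0.96,-1.04], [2.53,-2.8]]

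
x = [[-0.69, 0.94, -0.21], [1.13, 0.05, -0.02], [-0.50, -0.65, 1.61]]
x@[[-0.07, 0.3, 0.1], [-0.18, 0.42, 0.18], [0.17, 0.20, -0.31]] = [[-0.16, 0.15, 0.17], [-0.09, 0.36, 0.13], [0.43, -0.1, -0.67]]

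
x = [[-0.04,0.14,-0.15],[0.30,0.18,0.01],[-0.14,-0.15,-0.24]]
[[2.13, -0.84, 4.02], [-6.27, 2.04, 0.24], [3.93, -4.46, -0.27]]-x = [[2.17, -0.98, 4.17], [-6.57, 1.86, 0.23], [4.07, -4.31, -0.03]]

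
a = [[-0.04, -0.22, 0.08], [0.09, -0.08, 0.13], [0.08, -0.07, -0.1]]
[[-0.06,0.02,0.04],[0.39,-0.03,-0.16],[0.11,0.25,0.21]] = a @ [[2.85, 0.90, -0.11], [0.13, -0.72, -0.75], [1.07, -1.30, -1.65]]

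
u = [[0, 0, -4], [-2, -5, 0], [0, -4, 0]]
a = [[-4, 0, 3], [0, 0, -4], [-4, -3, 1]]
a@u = [[0, -12, 16], [0, 16, 0], [6, 11, 16]]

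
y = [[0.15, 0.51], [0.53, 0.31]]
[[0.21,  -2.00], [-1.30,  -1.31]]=y@[[-3.25,-0.22],  [1.36,-3.85]]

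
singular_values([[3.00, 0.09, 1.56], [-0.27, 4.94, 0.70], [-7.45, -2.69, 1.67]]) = [8.61, 4.83, 2.13]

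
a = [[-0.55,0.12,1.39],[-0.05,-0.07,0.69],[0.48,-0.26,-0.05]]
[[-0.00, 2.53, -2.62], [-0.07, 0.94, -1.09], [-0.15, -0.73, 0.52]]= a @ [[-0.83, -1.05, 0.22], [-0.91, 0.62, -1.26], [-0.25, 1.35, -1.69]]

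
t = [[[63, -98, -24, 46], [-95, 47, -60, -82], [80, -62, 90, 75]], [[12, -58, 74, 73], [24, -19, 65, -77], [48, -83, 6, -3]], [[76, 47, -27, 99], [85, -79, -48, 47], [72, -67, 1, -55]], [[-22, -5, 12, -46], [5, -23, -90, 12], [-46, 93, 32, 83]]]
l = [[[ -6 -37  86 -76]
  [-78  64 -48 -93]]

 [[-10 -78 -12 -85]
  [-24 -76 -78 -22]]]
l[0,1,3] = -93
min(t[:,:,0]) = -95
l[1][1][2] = -78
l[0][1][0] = -78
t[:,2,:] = [[80, -62, 90, 75], [48, -83, 6, -3], [72, -67, 1, -55], [-46, 93, 32, 83]]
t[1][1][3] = -77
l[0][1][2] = -48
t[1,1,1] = -19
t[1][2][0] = 48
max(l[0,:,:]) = 86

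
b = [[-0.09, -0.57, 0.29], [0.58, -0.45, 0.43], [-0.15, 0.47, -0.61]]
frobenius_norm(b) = 1.33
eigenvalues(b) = [(-0.31+0.34j), (-0.31-0.34j), (-0.52+0j)]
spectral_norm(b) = 1.22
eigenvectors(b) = [[(0.68+0j), (0.68-0j), (0.59+0j)], [(-0.01-0.48j), (-0.01+0.48j), 0.04+0.00j], [(-0.53-0.16j), (-0.53+0.16j), -0.81+0.00j]]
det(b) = -0.11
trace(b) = -1.15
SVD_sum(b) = [[0.19, -0.37, 0.35], [0.27, -0.54, 0.5], [-0.27, 0.52, -0.49]] + [[-0.30,-0.13,0.02], [0.29,0.13,-0.02], [0.09,0.04,-0.01]] + [[0.02, -0.07, -0.08], [0.01, -0.04, -0.05], [0.03, -0.09, -0.11]]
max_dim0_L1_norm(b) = 1.49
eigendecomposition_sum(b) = [[-0.39+0.37j, (-0.14-0.3j), -0.29+0.26j], [0.27+0.27j, (-0.22+0.1j), (0.19+0.21j)], [0.39-0.20j, 0.04+0.27j, 0.29-0.13j]] + [[(-0.39-0.37j), (-0.14+0.3j), (-0.29-0.26j)], [(0.27-0.27j), -0.22-0.10j, (0.19-0.21j)], [0.39+0.20j, 0.04-0.27j, (0.29+0.13j)]] + [[0.68-0.00j, (-0.28-0j), (0.87-0j)], [(0.05-0j), (-0.02-0j), (0.06-0j)], [-0.93+0.00j, (0.39+0j), -1.19+0.00j]]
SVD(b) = [[0.44, -0.7, 0.55], [0.64, 0.68, 0.35], [-0.62, 0.20, 0.75]] @ diag([1.2239557130144407, 0.46944512075289746, 0.1948170710708121]) @ [[0.35, -0.68, 0.64],[0.91, 0.4, -0.07],[0.21, -0.61, -0.76]]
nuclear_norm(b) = 1.89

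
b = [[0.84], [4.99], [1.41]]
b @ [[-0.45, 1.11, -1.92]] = [[-0.38,0.93,-1.61], [-2.25,5.54,-9.58], [-0.63,1.57,-2.71]]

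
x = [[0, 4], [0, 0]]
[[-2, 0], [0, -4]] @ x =[[0, -8], [0, 0]]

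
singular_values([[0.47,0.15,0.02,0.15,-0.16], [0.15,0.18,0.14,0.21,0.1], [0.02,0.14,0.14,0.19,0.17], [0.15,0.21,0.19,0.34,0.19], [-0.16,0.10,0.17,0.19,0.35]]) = [0.8, 0.6, 0.04, 0.04, 0.0]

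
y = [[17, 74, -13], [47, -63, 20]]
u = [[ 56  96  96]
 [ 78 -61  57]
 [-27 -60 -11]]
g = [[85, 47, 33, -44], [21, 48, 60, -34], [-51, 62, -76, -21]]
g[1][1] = 48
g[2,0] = -51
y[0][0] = 17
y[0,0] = 17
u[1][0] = 78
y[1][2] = 20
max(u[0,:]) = 96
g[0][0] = 85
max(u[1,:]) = 78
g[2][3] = -21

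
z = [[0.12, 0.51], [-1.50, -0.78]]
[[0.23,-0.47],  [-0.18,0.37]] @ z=[[0.73, 0.48], [-0.58, -0.38]]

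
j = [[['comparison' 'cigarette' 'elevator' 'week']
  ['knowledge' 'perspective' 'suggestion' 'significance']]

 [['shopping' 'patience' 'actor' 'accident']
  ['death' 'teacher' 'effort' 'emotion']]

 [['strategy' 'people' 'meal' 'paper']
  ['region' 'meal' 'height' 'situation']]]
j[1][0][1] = 'patience'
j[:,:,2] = [['elevator', 'suggestion'], ['actor', 'effort'], ['meal', 'height']]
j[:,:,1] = [['cigarette', 'perspective'], ['patience', 'teacher'], ['people', 'meal']]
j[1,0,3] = 'accident'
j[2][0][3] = 'paper'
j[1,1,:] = ['death', 'teacher', 'effort', 'emotion']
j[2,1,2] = 'height'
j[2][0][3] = 'paper'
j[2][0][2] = 'meal'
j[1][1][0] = 'death'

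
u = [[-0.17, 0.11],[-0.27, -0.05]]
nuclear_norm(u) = 0.44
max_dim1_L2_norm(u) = 0.27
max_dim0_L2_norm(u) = 0.32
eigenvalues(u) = [(-0.11+0.16j), (-0.11-0.16j)]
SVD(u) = [[-0.55, -0.83], [-0.83, 0.55]] @ diag([0.31954498400100156, 0.1195449840010015]) @ [[1.0, -0.06],[-0.06, -1.0]]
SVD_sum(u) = [[-0.18,  0.01],  [-0.27,  0.02]] + [[0.01, 0.10], [-0.00, -0.07]]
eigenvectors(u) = [[-0.19+0.50j, -0.19-0.50j], [-0.84+0.00j, -0.84-0.00j]]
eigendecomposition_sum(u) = [[-0.08+0.06j, (0.05+0.04j)], [(-0.13-0.09j), -0.03+0.10j]] + [[(-0.08-0.06j), 0.05-0.04j],[(-0.13+0.09j), (-0.03-0.1j)]]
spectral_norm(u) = 0.32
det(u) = 0.04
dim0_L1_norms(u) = [0.44, 0.16]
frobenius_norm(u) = 0.34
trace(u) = -0.22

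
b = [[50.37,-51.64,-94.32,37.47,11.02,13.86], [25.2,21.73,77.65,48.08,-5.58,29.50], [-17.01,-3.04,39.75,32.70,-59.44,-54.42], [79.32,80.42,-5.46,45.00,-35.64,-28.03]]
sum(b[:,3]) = 163.25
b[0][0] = 50.37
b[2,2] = 39.75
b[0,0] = 50.37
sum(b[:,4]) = -89.64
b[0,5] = 13.86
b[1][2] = 77.65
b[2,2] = 39.75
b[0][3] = 37.47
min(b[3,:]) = -35.64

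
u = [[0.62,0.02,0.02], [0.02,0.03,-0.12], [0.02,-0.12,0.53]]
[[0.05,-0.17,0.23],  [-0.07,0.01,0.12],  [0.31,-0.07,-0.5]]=u@[[0.02, -0.23, 0.41], [0.98, -0.98, -0.03], [0.81, -0.34, -0.97]]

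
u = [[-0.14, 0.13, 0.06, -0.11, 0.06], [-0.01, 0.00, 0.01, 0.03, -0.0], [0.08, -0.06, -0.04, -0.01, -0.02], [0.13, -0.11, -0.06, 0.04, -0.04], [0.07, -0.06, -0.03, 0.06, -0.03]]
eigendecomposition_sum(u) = [[(-0.07-0.01j), 0.07+0.01j, (0.03-0j), (-0.05-0.05j), (0.03+0.01j)], [-0.00-0.03j, 0.00+0.03j, 0.01j, (0.02-0.03j), -0.00+0.01j], [(0.04+0.06j), -0.03-0.06j, (-0.02-0.02j), -0.01+0.08j, (-0.01-0.03j)], [(0.06+0.05j), -0.06-0.06j, (-0.03-0.02j), (0.02+0.09j), -0.02-0.03j], [0.03+0.00j, (-0.03-0j), (-0.01+0j), 0.03+0.02j, (-0.01-0.01j)]] + [[-0.07+0.01j, (0.07-0.01j), (0.03+0j), (-0.05+0.05j), 0.03-0.01j],[-0.00+0.03j, -0.03j, -0.01j, 0.02+0.03j, -0.00-0.01j],[0.04-0.06j, -0.03+0.06j, -0.02+0.02j, (-0.01-0.08j), (-0.01+0.03j)],[0.06-0.05j, -0.06+0.06j, (-0.03+0.02j), (0.02-0.09j), (-0.02+0.03j)],[0.03-0.00j, -0.03+0.00j, (-0.01-0j), (0.03-0.02j), (-0.01+0.01j)]] + [[-0.00+0.00j, -0.00-0.00j, 0j, (-0-0j), 0.00-0.00j], [(-0+0j), (-0-0j), 0.00+0.00j, (-0-0j), 0.00-0.00j], [-0j, 0.00+0.00j, -0.00-0.00j, 0.00+0.00j, -0.00+0.00j], [(-0+0j), (-0-0j), 0j, -0.00-0.00j, 0.00-0.00j], [0.00-0.00j, 0.00+0.00j, (-0-0j), 0j, -0.00+0.00j]] + [[0j, -0j, -0j, 0j, -0j], [0j, 0.00-0.00j, 0.00-0.00j, 0j, 0.00-0.00j], [(-0-0j), -0.00+0.00j, (-0+0j), -0.00-0.00j, -0.00+0.00j], [0j, 0.00-0.00j, 0.00-0.00j, 0j, -0j], [0j, 0.00-0.00j, -0j, 0.00+0.00j, 0.00-0.00j]] + [[-0.00+0.00j, 0.00+0.00j, 0.00+0.00j, -0.00-0.00j, 0j], [-0.00+0.00j, 0j, 0j, (-0-0j), 0.00+0.00j], [-0.00+0.00j, 0j, 0j, (-0-0j), 0j], [-0j, -0.00-0.00j, (-0-0j), 0j, (-0-0j)], [0.00-0.00j, -0.00-0.00j, -0.00-0.00j, 0.00+0.00j, (-0-0j)]]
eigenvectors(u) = [[-0.43+0.28j, (-0.43-0.28j), (0.22+0j), (0.36+0j), (0.38+0j)], [-0.17-0.16j, -0.17+0.16j, 0.69+0.00j, (0.37+0j), 0.09+0.00j], [0.49+0.15j, (0.49-0.15j), -0.37+0.00j, (-0.26+0j), (0.82+0j)], [0.60+0.00j, (0.6-0j), 0.02+0.00j, 0.25+0.00j, -0.14+0.00j], [0.20-0.15j, (0.2+0.15j), (-0.58+0j), (0.78+0j), (-0.39+0j)]]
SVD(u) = [[-0.7, 0.43, 0.02, -0.57, 0.08], [0.00, -0.43, 0.68, -0.37, -0.47], [0.29, 0.65, -0.06, 0.02, -0.7], [0.56, 0.37, 0.43, -0.32, 0.52], [0.34, -0.28, -0.60, -0.66, -0.08]] @ diag([0.3360658616302957, 0.07554191300221702, 0.006457280367786899, 0.0032527365623071865, 0.0009376895863920295]) @ [[0.65, -0.57, -0.29, 0.35, -0.24], [0.33, -0.09, -0.24, -0.91, 0.08], [-0.18, -0.7, 0.44, -0.06, 0.53], [-0.53, -0.41, -0.04, -0.2, -0.71], [-0.4, -0.13, -0.81, 0.12, 0.39]]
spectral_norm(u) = 0.34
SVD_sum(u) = [[-0.15, 0.13, 0.07, -0.08, 0.06], [0.0, -0.00, -0.0, 0.00, -0.00], [0.06, -0.06, -0.03, 0.03, -0.02], [0.12, -0.11, -0.05, 0.07, -0.04], [0.08, -0.07, -0.03, 0.04, -0.03]] + [[0.01, -0.00, -0.01, -0.03, 0.00], [-0.01, 0.0, 0.01, 0.03, -0.00], [0.02, -0.00, -0.01, -0.04, 0.00], [0.01, -0.00, -0.01, -0.03, 0.00], [-0.01, 0.00, 0.01, 0.02, -0.00]] + [[-0.00, -0.00, 0.0, -0.0, 0.00], [-0.00, -0.0, 0.00, -0.0, 0.0], [0.00, 0.00, -0.00, 0.0, -0.00], [-0.0, -0.00, 0.0, -0.0, 0.00], [0.0, 0.0, -0.0, 0.0, -0.0]] + [[0.0, 0.00, 0.0, 0.00, 0.00], [0.00, 0.00, 0.0, 0.0, 0.0], [-0.00, -0.0, -0.00, -0.00, -0.00], [0.0, 0.00, 0.00, 0.00, 0.00], [0.0, 0.0, 0.00, 0.00, 0.00]] + [[-0.0, -0.0, -0.00, 0.00, 0.0], [0.00, 0.00, 0.00, -0.0, -0.0], [0.00, 0.0, 0.00, -0.0, -0.00], [-0.0, -0.0, -0.00, 0.0, 0.00], [0.00, 0.0, 0.00, -0.0, -0.0]]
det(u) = -0.00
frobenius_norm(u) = 0.34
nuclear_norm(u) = 0.42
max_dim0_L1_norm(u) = 0.43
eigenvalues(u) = [(-0.08+0.08j), (-0.08-0.08j), (-0.01+0j), 0j, 0j]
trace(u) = -0.17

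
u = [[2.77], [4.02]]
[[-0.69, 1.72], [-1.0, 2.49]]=u@ [[-0.25, 0.62]]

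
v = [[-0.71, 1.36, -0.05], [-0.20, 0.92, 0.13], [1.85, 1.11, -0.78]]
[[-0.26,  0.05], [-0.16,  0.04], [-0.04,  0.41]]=v@ [[0.06,0.11], [-0.16,0.09], [-0.03,-0.14]]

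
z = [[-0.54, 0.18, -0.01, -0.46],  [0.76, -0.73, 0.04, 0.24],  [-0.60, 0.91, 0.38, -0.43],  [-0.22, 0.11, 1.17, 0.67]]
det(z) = 0.251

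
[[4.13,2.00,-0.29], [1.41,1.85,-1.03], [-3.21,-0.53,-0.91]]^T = [[4.13, 1.41, -3.21], [2.0, 1.85, -0.53], [-0.29, -1.03, -0.91]]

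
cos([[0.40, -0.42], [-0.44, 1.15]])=[[0.85,0.28], [0.29,0.35]]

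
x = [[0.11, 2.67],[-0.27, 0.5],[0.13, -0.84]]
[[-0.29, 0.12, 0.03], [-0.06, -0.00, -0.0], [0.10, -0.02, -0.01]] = x@[[0.02, 0.08, 0.02], [-0.11, 0.04, 0.01]]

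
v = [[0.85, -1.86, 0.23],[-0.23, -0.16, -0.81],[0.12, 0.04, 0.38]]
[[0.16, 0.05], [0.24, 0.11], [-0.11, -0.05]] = v@[[-0.34,-0.12], [-0.26,-0.09], [-0.15,-0.08]]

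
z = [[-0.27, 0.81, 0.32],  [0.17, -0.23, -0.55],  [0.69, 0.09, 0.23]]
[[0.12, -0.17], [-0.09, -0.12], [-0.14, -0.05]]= z@ [[-0.24, -0.13], [0.04, -0.39], [0.08, 0.34]]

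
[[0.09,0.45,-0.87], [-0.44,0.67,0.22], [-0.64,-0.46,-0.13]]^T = [[0.09, -0.44, -0.64], [0.45, 0.67, -0.46], [-0.87, 0.22, -0.13]]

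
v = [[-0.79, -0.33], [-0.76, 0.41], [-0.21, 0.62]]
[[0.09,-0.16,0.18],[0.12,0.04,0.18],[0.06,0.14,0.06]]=v @ [[-0.13,0.09,-0.23], [0.05,0.26,0.02]]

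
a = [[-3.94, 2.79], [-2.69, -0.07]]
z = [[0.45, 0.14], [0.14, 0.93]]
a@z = [[-1.38,2.04],[-1.22,-0.44]]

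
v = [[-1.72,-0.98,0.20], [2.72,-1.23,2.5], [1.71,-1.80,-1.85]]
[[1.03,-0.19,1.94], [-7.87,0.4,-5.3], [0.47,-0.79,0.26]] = v @ [[-1.08, 0.02, -1.13], [0.49, 0.21, -0.2], [-1.73, 0.24, -0.99]]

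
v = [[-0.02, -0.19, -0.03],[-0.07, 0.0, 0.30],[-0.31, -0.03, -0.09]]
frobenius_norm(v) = 0.49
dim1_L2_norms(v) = [0.19, 0.31, 0.32]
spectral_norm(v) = 0.33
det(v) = 0.02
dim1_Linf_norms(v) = [0.19, 0.3, 0.31]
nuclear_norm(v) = 0.82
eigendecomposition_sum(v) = [[0.10+0.00j,-0.07-0.00j,(-0.07+0j)], [-0.13+0.00j,(0.09+0j),0.09-0.00j], [(-0.08+0j),0.06+0.00j,(0.06-0j)]] + [[-0.06+0.06j, -0.06-0.00j, 0.02+0.07j], [0.03+0.12j, -0.04+0.08j, (0.11+0.02j)], [-0.11-0.04j, (-0.04-0.08j), -0.07+0.08j]] + [[-0.06-0.06j, (-0.06+0j), (0.02-0.07j)],[(0.03-0.12j), (-0.04-0.08j), 0.11-0.02j],[-0.11+0.04j, (-0.04+0.08j), -0.07-0.08j]]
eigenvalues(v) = [(0.25+0j), (-0.18+0.21j), (-0.18-0.21j)]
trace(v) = -0.11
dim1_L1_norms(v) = [0.24, 0.37, 0.43]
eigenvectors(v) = [[(0.55+0j),0.21+0.38j,(0.21-0.38j)], [-0.70+0.00j,0.64+0.00j,0.64-0.00j], [(-0.45+0j),(-0.33+0.54j),-0.33-0.54j]]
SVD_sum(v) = [[-0.06, -0.01, -0.04],  [0.1, 0.03, 0.08],  [-0.23, -0.06, -0.18]] + [[0.0, 0.00, -0.00], [-0.17, -0.01, 0.22], [-0.08, -0.00, 0.1]] + [[0.03, -0.18, 0.02], [0.0, -0.02, 0.00], [-0.01, 0.03, -0.00]]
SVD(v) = [[-0.22, 0.02, -0.98], [0.40, -0.91, -0.10], [-0.89, -0.41, 0.19]] @ diag([0.33319309978189116, 0.3044123393643821, 0.18361777119995504]) @ [[0.76, 0.20, 0.62], [0.63, 0.03, -0.78], [-0.18, 0.98, -0.11]]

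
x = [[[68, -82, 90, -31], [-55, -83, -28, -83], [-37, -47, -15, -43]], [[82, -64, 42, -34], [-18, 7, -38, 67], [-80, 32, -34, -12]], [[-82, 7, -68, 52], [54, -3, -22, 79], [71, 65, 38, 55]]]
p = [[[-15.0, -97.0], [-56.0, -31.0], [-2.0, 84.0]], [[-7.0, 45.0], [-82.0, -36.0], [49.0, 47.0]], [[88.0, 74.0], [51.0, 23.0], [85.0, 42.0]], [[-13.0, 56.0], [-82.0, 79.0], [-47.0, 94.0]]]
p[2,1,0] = 51.0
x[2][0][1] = 7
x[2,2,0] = 71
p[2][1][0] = 51.0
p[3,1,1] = 79.0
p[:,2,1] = [84.0, 47.0, 42.0, 94.0]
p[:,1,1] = [-31.0, -36.0, 23.0, 79.0]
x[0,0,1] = -82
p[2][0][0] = 88.0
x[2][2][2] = 38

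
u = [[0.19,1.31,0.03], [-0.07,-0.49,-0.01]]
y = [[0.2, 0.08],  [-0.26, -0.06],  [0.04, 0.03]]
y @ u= [[0.03, 0.22, 0.01], [-0.05, -0.31, -0.01], [0.01, 0.04, 0.0]]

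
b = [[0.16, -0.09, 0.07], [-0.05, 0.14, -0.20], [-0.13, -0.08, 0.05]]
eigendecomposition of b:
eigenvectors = [[-0.09+0.00j, (-0.7+0j), -0.70-0.00j], [-0.73+0.00j, 0.47+0.39j, (0.47-0.39j)], [-0.68+0.00j, (0.19-0.31j), (0.19+0.31j)]]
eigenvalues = [(-0.05+0j), (0.2+0.08j), (0.2-0.08j)]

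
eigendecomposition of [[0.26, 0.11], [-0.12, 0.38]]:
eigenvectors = [[-0.36+0.59j, (-0.36-0.59j)], [-0.72+0.00j, (-0.72-0j)]]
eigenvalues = [(0.32+0.1j), (0.32-0.1j)]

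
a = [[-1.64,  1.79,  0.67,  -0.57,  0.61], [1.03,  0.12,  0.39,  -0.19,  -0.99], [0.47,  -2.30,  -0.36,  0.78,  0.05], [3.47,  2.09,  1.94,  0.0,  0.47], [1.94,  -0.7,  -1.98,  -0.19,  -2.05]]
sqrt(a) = [[(-0.29+0.76j), (0.63-0.61j), (-0.39-0.25j), (-0.32+0.13j), -0.27-0.46j], [(1.55-0.73j), (1.17+0.37j), 1.26-0.06j, -0.07-0.12j, 0.15+0.19j], [(-0.48-0.25j), -1.15+0.29j, 0.35+0.20j, 0.31-0.04j, (0.02+0.25j)], [5.66-1.22j, (1+0.07j), 3.78-0.89j, (1.11-0.2j), 1.86-0.34j], [-0.67-0.67j, (0.4+1.03j), -1.45+0.92j, -0.29-0.12j, -0.12+0.98j]]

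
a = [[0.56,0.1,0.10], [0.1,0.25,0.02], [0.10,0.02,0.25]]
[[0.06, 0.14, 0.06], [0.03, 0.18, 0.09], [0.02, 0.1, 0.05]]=a@[[0.09, 0.07, 0.02], [0.07, 0.65, 0.33], [0.02, 0.33, 0.17]]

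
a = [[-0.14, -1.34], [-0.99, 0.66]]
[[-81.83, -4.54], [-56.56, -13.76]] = a @ [[91.47, 15.11], [51.51, 1.81]]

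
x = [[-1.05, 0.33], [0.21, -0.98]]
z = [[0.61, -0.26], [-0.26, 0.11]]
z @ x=[[-0.7, 0.46], [0.30, -0.19]]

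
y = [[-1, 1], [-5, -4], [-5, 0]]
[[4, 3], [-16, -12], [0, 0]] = y @ [[0, 0], [4, 3]]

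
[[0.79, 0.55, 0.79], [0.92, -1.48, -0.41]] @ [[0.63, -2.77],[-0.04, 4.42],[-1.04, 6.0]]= [[-0.35, 4.98], [1.07, -11.55]]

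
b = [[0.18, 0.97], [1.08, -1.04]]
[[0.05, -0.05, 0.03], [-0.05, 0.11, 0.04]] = b@[[-0.00, 0.04, 0.06], [0.05, -0.06, 0.02]]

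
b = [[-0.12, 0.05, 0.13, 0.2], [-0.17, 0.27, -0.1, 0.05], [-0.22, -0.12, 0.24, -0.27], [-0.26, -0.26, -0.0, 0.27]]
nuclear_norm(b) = 1.45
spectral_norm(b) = 0.49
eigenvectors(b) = [[(0.07-0.59j), (0.07+0.59j), (-0.03+0.15j), (-0.03-0.15j)], [(0.25-0.07j), (0.25+0.07j), 0.22-0.43j, (0.22+0.43j)], [0.61+0.00j, 0.61-0.00j, -0.69+0.00j, -0.69-0.00j], [0.43-0.15j, (0.43+0.15j), (0.22+0.46j), (0.22-0.46j)]]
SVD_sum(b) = [[-0.12,-0.10,0.05,0.08], [0.02,0.02,-0.01,-0.02], [-0.1,-0.08,0.04,0.07], [-0.29,-0.24,0.11,0.2]] + [[0.01,0.04,-0.05,0.09], [0.01,0.06,-0.08,0.13], [-0.03,-0.13,0.19,-0.32], [0.01,0.04,-0.05,0.09]] + [[-0.07, 0.07, 0.01, -0.02], [-0.19, 0.21, 0.04, -0.04], [-0.09, 0.1, 0.02, -0.02], [0.04, -0.05, -0.01, 0.01]] + [[0.05, 0.03, 0.12, 0.05], [-0.02, -0.02, -0.05, -0.02], [-0.00, -0.0, -0.0, -0.0], [-0.02, -0.01, -0.05, -0.02]]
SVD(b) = [[0.36, 0.23, -0.31, 0.85], [-0.08, 0.37, -0.85, -0.37], [0.3, -0.87, -0.39, -0.03], [0.88, 0.24, 0.18, -0.37]] @ diag([0.4936666987647854, 0.45100181013290996, 0.3364678301553581, 0.17082141861623254]) @ [[-0.66,-0.54,0.26,0.45], [0.09,0.34,-0.48,0.81], [0.65,-0.73,-0.14,0.15], [0.37,0.24,0.83,0.35]]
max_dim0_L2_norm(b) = 0.43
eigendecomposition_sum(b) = [[-0.06+0.14j,(0.07+0.04j),(0.05+0j),(0.09-0.01j)], [-0.07-0.00j,-0.00+0.04j,0.01+0.02j,0.02+0.03j], [-0.15-0.05j,-0.03+0.08j,0.00+0.06j,0.02+0.09j], [(-0.12+0.01j),-0.00+0.06j,(0.02+0.04j),(0.04+0.06j)]] + [[-0.06-0.14j,  (0.07-0.04j),  (0.05-0j),  (0.09+0.01j)],[(-0.07+0j),  -0.00-0.04j,  0.01-0.02j,  (0.02-0.03j)],[(-0.15+0.05j),  (-0.03-0.08j),  0.00-0.06j,  0.02-0.09j],[(-0.12-0.01j),  (-0-0.06j),  (0.02-0.04j),  0.04-0.06j]] + [[-0.01j, -0.05-0.00j, (0.01-0.02j), 0.01+0.04j], [-0.02+0.03j, 0.14+0.05j, -0.06+0.06j, (0.01-0.12j)], [0.04+0.01j, (-0.03-0.21j), 0.12+0.03j, (-0.16+0.07j)], [(-0.01-0.03j), -0.13+0.08j, -0.02-0.09j, 0.10+0.08j]] + [[0.00+0.01j,-0.05+0.00j,(0.01+0.02j),(0.01-0.04j)], [(-0.02-0.03j),(0.14-0.05j),(-0.06-0.06j),0.01+0.12j], [0.04-0.01j,-0.03+0.21j,(0.12-0.03j),(-0.16-0.07j)], [(-0.01+0.03j),-0.13-0.08j,(-0.02+0.09j),(0.1-0.08j)]]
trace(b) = 0.66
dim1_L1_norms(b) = [0.5, 0.59, 0.85, 0.79]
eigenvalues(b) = [(-0.03+0.29j), (-0.03-0.29j), (0.36+0.15j), (0.36-0.15j)]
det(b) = 0.01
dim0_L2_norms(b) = [0.4, 0.4, 0.29, 0.43]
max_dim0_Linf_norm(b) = 0.27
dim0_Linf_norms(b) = [0.26, 0.27, 0.24, 0.27]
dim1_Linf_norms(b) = [0.2, 0.27, 0.27, 0.27]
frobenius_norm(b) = 0.77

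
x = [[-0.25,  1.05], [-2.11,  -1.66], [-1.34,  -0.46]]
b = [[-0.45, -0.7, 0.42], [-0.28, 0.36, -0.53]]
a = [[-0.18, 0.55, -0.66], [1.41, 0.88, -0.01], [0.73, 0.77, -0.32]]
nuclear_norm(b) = 1.57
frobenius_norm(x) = 3.22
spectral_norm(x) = 3.03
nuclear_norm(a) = 2.89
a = x @ b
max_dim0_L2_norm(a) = 1.6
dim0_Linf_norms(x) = [2.11, 1.66]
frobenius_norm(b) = 1.17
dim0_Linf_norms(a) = [1.41, 0.88, 0.66]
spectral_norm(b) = 1.04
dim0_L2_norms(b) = [0.53, 0.79, 0.68]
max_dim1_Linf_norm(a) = 1.41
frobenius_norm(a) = 2.18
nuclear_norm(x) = 4.12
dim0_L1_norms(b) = [0.73, 1.06, 0.95]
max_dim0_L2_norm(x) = 2.51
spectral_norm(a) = 1.99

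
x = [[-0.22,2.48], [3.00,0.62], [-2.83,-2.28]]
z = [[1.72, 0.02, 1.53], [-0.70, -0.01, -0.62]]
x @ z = [[-2.11, -0.03, -1.87], [4.73, 0.05, 4.21], [-3.27, -0.03, -2.92]]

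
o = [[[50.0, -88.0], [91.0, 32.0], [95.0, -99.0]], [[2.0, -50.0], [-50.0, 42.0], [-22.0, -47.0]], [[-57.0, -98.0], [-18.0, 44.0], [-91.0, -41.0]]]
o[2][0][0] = -57.0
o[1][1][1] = 42.0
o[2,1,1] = 44.0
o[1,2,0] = -22.0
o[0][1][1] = 32.0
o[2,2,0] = -91.0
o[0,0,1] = -88.0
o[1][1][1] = 42.0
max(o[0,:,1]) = 32.0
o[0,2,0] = 95.0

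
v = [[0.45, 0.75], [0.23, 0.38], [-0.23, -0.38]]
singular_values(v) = [1.08, 0.0]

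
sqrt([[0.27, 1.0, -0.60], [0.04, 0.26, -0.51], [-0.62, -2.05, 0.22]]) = [[0.29+0.03j, (0.81+0.09j), -0.42+0.06j], [0.11+0.13j, (0.48+0.35j), -0.24+0.25j], [-0.30+0.27j, (-1.1+0.74j), (0.55+0.52j)]]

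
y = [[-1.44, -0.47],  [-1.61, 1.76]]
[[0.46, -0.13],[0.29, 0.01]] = y @ [[-0.29, 0.07], [-0.1, 0.07]]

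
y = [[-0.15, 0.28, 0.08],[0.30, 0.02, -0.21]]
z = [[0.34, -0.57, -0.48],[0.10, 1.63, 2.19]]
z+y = [[0.19, -0.29, -0.40],  [0.40, 1.65, 1.98]]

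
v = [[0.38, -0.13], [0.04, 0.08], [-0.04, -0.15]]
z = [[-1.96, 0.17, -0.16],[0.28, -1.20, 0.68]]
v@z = [[-0.78, 0.22, -0.15], [-0.06, -0.09, 0.05], [0.04, 0.17, -0.10]]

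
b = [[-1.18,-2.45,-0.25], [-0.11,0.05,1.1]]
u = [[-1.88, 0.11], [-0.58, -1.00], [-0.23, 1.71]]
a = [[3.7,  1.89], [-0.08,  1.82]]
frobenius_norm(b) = 2.95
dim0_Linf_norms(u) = [1.88, 1.71]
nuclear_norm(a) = 5.86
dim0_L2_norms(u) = [1.98, 1.98]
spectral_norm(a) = 4.24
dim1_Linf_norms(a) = [3.7, 1.82]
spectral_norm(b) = 2.73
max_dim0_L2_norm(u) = 1.98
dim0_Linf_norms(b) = [1.18, 2.45, 1.1]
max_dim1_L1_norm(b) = 3.88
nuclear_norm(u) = 3.96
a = b @ u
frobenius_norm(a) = 4.54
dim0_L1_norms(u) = [2.69, 2.82]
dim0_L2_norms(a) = [3.7, 2.62]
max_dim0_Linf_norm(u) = 1.88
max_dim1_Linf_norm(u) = 1.88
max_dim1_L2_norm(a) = 4.15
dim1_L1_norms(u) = [1.99, 1.58, 1.94]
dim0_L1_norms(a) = [3.78, 3.71]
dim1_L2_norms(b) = [2.73, 1.11]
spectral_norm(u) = 1.99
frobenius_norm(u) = 2.80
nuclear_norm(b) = 3.83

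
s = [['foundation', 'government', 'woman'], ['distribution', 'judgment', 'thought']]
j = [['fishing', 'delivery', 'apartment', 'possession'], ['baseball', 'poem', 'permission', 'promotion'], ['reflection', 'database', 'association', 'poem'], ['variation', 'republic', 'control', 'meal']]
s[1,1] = 'judgment'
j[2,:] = ['reflection', 'database', 'association', 'poem']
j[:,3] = ['possession', 'promotion', 'poem', 'meal']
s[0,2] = 'woman'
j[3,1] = 'republic'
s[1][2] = 'thought'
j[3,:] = ['variation', 'republic', 'control', 'meal']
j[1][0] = 'baseball'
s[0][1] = 'government'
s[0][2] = 'woman'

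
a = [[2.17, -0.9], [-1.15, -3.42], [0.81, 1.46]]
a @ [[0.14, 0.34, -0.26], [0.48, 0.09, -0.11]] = [[-0.13, 0.66, -0.47], [-1.80, -0.70, 0.68], [0.81, 0.41, -0.37]]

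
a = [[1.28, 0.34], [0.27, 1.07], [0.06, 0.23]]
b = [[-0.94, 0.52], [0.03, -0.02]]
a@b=[[-1.19, 0.66], [-0.22, 0.12], [-0.05, 0.03]]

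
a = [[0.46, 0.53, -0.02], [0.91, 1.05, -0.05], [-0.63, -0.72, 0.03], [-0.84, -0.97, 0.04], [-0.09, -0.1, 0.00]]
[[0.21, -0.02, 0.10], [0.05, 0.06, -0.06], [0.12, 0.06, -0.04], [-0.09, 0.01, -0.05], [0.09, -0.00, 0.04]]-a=[[-0.25, -0.55, 0.12], [-0.86, -0.99, -0.01], [0.75, 0.78, -0.07], [0.75, 0.98, -0.09], [0.18, 0.1, 0.04]]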